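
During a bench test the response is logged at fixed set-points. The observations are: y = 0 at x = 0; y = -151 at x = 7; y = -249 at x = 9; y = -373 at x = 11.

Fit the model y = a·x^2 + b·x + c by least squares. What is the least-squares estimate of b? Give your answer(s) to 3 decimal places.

b = 0.103

MᵀM·[a, b, c]ᵀ = Mᵀy reads: 23603·a + 2403·b + 251·c = -72701;  2403·a + 251·b + 27·c = -7401;  251·a + 27·b + 4·c = -773.
(Σx^2·x^2 = 23603, Σx^2·x = 2403, Σx^2 = 251, Σx·x = 251, Σx = 27, Σ1 = 4, Σx^2·y = -72701, Σx·y = -7401, Σy = -773.)
Solving the 3×3 system (Gaussian elimination) gives a = -23209/7510, b = 3867/37550, c = -408/18775.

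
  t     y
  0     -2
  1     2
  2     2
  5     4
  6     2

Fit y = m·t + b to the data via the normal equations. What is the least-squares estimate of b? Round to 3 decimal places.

b = -0.030

Forming XᵀX = [[66, 14]; [14, 5]] and Xᵀy = [38, 8]ᵀ gives XᵀX·[m, b]ᵀ = Xᵀy.
Eliminating b: 5·(row 1) − 14·(row 2) gives 134·m = 5·38 − 14·8 = 78, so m = 39/67.
Then b = (8 − 14·(39/67))/5 = -2/67.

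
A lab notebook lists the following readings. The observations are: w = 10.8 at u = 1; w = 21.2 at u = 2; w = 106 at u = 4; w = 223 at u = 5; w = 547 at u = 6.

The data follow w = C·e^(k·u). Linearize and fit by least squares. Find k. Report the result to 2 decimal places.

k = 0.78

Taking logs, ln w = k·u + ln C, so regress ln w on u.
Σu = 18.0000, Σ(u)² = 82.0000, Σln w = 21.8086, Σu·ln w = 92.0039.
Equations: 82.0000·k + 18.0000·ln C = 92.0039;  18.0000·k + 5·ln C = 21.8086.
Solving (det = 86.0000): k = 0.78447, ln C = 1.53763.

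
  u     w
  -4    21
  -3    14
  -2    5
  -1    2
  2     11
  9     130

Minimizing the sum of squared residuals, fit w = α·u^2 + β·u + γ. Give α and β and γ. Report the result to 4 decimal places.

α = 1.4570, β = 1.0738, γ = 2.3948

From the data, Σu^2·u^2 = 6931, Σu^2·u = 637, Σu^2 = 115, Σu·u = 115, Σu = 1, Σ1 = 6.
Moment sums: Σu^2·w = 11058, Σu·w = 1054, Σw = 183.
Row-reducing yields α = 70409/48324, β = 51889/48324, γ = 9644/4027.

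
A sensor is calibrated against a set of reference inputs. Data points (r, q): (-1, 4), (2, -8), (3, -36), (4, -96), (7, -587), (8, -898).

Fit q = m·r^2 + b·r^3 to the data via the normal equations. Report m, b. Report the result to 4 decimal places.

m = 2.0898, b = -2.0136

Compute the Gram sums: Σr^2·r^2 = 6851, Σr^2·r^3 = 50873, Σr^3·r^3 = 384683.
Right-hand side: Σr^2·q = -88123, Σr^3·q = -668301.
Normal equations: [[6851, 50873]; [50873, 384683]]·[m, b]ᵀ = [-88123, -668301]ᵀ.
Eliminating b: 384683·(row 1) − 50873·(row 2) gives 47401104·m = 384683·(-88123) − 50873·(-668301) = 99056764, so m = 24764191/11850276.
Then b = ((-668301) − 50873·(24764191/11850276))/384683 = -23862193/11850276.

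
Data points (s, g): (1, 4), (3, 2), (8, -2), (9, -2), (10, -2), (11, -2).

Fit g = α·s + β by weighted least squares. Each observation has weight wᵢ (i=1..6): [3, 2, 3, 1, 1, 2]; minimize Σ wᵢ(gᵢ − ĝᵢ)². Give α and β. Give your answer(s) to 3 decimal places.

XᵀWX·[α, β]ᵀ = XᵀWg reads: 636·α + 74·β = -106;  74·α + 12·β = 2.
(Σwᵢ·s·s = 636, Σwᵢ·s = 74, Σwᵢ·1 = 12, Σwᵢ·s·g = -106, Σwᵢ·g = 2.)
Eliminating β: 12·(row 1) − 74·(row 2) gives 2156·α = 12·(-106) − 74·2 = -1420, so α = -355/539.
Then β = (2 − 74·(-355/539))/12 = 2279/539.

α = -0.659, β = 4.228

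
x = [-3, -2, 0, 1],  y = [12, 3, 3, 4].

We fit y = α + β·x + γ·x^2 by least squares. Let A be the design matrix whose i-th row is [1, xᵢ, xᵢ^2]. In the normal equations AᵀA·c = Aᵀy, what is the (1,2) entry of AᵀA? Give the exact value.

-4

Row 1 ↔ basis 1, column 2 ↔ basis x, so (AᵀA)_{1,2} = Σᵢ x = (1)·(-3) + (1)·(-2) + (1)·(0) + (1)·(1) = -4.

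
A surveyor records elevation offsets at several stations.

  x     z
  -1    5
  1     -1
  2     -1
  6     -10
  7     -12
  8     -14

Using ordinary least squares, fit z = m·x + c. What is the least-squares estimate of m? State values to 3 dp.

Sums needed: Σx·x = 155, Σx = 23, Σ1 = 6.
Right-hand side: Σx·z = -264, Σz = -33.
Normal equations: [[155, 23]; [23, 6]]·[m, c]ᵀ = [-264, -33]ᵀ.
Eliminating c: 6·(row 1) − 23·(row 2) gives 401·m = 6·(-264) − 23·(-33) = -825, so m = -825/401.
Then c = ((-33) − 23·(-825/401))/6 = 957/401.

m = -2.057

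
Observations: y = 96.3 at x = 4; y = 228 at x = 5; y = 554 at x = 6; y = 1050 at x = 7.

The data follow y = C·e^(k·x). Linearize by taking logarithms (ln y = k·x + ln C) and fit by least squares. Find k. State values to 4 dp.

With ln yᵢ as the transformed response and xᵢ as the regressor:
Over the data: Σx = 22.0000, Σ(x)² = 126.0000, Σln y = 23.2705, Σx·ln y = 132.0154.
Normal system: [[126.0000, 22.0000]; [22.0000, 4]]·[k, ln C]ᵀ = [132.0154, 23.2705]ᵀ.
Solving (det = 20.0000): k = 0.80551, ln C = 1.38735.

k = 0.8055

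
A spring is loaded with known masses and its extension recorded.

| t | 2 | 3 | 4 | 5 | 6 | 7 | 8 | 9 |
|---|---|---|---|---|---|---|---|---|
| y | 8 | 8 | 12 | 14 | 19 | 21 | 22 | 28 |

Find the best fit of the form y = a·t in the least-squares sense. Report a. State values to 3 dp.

Setting ∂/∂a … = 0 gives: 284·a = 847.
(Σt·t = 284, Σt·y = 847.)
a = 847/284 = 2.98239.

a = 2.982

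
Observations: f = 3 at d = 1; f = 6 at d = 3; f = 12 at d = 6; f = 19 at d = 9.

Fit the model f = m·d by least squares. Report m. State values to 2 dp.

m = 2.08

The normal equations are: 127·m = 264.
(Σd·d = 127, Σd·f = 264.)
Hence m = 264 / 127 ≈ 2.07874.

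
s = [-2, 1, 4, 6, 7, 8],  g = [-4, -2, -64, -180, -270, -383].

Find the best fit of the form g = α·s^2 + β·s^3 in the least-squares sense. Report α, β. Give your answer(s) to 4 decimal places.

α = -2.0386, β = -0.4940

Compute the Gram sums: Σs^2·s^2 = 8066, Σs^2·s^3 = 58344, Σs^3·s^3 = 430610.
Moment sums: Σs^2·g = -45264, Σs^3·g = -331652.
Eliminating β: 430610·(row 1) − 58344·(row 2) gives 69277924·α = 430610·(-45264) − 58344·(-331652) = -141226752, so α = -2076864/1018793.
Then β = ((-331652) − 58344·(-2076864/1018793))/430610 = -8555554/17319481.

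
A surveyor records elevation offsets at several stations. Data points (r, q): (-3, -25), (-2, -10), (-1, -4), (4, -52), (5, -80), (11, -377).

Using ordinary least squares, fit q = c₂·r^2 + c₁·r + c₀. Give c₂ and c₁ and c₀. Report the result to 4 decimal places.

Normal-equation sums: Σr^2·r^2 = 15620, Σr^2·r = 1484, Σr^2 = 176, Σr·r = 176, Σr = 14, Σ1 = 6.
Right-hand side: Σr^2·q = -48718, Σr·q = -4656, Σq = -548.
Normal equations: [[15620, 1484, 176]; [1484, 176, 14]; [176, 14, 6]]·[c₂, c₁, c₀]ᵀ = [-48718, -4656, -548]ᵀ.
Solving the 3×3 system (Gaussian elimination) gives c₂ = -158081/52026, c₁ = -4577/5655, c₀ = -13677/43355.

c₂ = -3.0385, c₁ = -0.8094, c₀ = -0.3155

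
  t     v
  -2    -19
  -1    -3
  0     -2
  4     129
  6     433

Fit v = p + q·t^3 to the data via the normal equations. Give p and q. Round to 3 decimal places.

The normal equations are: 5·p + 271·q = 538;  271·p + 50817·q = 101939.
(Σ1 = 5, Σt^3 = 271, Σt^3·t^3 = 50817, Σv = 538, Σt^3·v = 101939.)
det = 5·50817 − 271² = 180644.
p = (538·50817 − 271·101939)/180644 = -285923/180644; q = (5·101939 − 271·538)/180644 = 363897/180644.

p = -1.583, q = 2.014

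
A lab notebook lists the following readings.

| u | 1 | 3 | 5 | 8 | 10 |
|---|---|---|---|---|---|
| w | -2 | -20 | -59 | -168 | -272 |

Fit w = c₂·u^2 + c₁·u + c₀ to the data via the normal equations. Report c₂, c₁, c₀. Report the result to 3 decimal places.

Setting ∂/∂c₂ … = 0 gives: 14803·c₂ + 1665·c₁ + 199·c₀ = -39609;  1665·c₂ + 199·c₁ + 27·c₀ = -4421;  199·c₂ + 27·c₁ + 5·c₀ = -521.
Row-reducing yields c₂ = -68659/21991, c₁ = 97435/21991, c₀ = -84983/21991.

c₂ = -3.122, c₁ = 4.431, c₀ = -3.864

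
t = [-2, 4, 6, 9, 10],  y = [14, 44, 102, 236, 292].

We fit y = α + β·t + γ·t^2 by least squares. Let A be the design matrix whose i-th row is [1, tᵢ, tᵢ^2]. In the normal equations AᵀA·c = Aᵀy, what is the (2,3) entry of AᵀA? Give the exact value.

2001

Row 2 ↔ basis t, column 3 ↔ basis t^2, so (AᵀA)_{2,3} = Σᵢ (t)·(t^2) = (-2)·(4) + (4)·(16) + (6)·(36) + (9)·(81) + (10)·(100) = 2001.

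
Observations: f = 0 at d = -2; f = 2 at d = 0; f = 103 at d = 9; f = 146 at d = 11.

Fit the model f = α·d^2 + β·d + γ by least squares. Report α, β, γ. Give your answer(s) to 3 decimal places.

α = 0.932, β = 2.842, γ = 1.974

Normal-equation sums: Σd^2·d^2 = 21218, Σd^2·d = 2052, Σd^2 = 206, Σd·d = 206, Σd = 18, Σ1 = 4.
Right-hand side: Σd^2·f = 26009, Σd·f = 2533, Σf = 251.
So XᵀX·[α, β, γ]ᵀ = Xᵀf: [[21218, 2052, 206]; [2052, 206, 18]; [206, 18, 4]]·[α, β, γ]ᵀ = [26009, 2533, 251]ᵀ.
Row-reducing yields α = 41/44, β = 15629/5500, γ = 987/500.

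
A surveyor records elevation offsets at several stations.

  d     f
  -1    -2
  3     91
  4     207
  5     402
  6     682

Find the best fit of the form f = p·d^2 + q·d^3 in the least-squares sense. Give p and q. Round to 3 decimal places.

p = 1.202, q = 2.960

With design matrix M, MᵀM = [[2259, 12167]; [12167, 67107]] and Mᵀf = [38731, 213269]ᵀ.
Δ = 2259·67107 − 12167² = 3558824.
p = (38731·67107 − 12167·213269)/3558824 = 2138647/1779412; q = (2259·213269 − 12167·38731)/3558824 = 5267297/1779412.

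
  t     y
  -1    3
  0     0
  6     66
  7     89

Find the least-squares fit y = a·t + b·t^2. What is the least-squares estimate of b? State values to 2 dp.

The normal system XᵀX·[a, b]ᵀ = Xᵀy is [[86, 558]; [558, 3698]]·[a, b]ᵀ = [1016, 6740]ᵀ.
Δ = 86·3698 − 558² = 6664.
a = (1016·3698 − 558·6740)/6664 = -67/119; b = (86·6740 − 558·1016)/6664 = 227/119.

b = 1.91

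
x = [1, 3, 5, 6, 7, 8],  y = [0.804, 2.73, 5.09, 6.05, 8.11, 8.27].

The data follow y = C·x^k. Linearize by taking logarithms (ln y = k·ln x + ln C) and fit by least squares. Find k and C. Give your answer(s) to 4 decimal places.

k = 1.1484, C = 0.7957

Linearized form: ln y = k·ln x + ln C. From the 6 transformed points,
AᵀA = [[15.1183, 8.5252]; [8.5252, 6]], rhs = [15.4137, 8.4192]ᵀ  (here Σln x = 8.5252, Σ(ln x)² = 15.1183, Σln y = 8.4192, Σln x·ln y = 15.4137).
Δ = 15.1183·6 − (8.5252)² = 18.0313; k = (15.4137·6 − 8.5252·8.4192)/18.0313 = 1.14839, ln C = (15.1183·8.4192 − 8.5252·15.4137)/18.0313 = -0.22850, so C = exp(-0.22850) = 0.79573.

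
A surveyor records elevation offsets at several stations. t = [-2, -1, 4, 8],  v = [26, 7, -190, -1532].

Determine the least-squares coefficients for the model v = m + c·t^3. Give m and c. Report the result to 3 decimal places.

m = 2.653, c = -2.998

Compute the Gram sums: Σ1 = 4, Σt^3 = 567, Σt^3·t^3 = 266305.
And Σv = -1689, Σt^3·v = -796759.
Eliminating c: 266305·(row 1) − 567·(row 2) gives 743731·m = 266305·(-1689) − 567·(-796759) = 1973208, so m = 1973208/743731.
Then c = ((-796759) − 567·(1973208/743731))/266305 = -2229373/743731.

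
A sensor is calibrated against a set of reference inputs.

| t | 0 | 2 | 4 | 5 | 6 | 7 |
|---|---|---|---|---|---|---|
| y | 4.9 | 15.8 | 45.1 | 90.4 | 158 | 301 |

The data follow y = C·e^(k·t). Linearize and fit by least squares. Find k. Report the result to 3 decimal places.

k = 0.585

Taking logs, ln y = k·t + ln C, so regress ln y on t.
Over the data: Σt = 24.0000, Σ(t)² = 130.0000, Σln y = 23.4321, Σt·ln y = 113.6021.
Normal system: [[130.0000, 24.0000]; [24.0000, 6]]·[k, ln C]ᵀ = [113.6021, 23.4321]ᵀ.
Slope k = (n·Σt·ln y − Σt·Σln y)/(n·Σ(t)² − (Σt)²) = (6·113.6021 − 24.0000·23.4321)/204.0000 = 0.58452; ln C = (Σln y − k·Σt)/n = 1.56725.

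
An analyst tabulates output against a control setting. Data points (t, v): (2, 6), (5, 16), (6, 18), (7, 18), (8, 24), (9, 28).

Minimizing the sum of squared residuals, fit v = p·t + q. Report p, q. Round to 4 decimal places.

p = 2.9730, q = 0.0000

Normal-equation sums: Σt·t = 259, Σt = 37, Σ1 = 6.
Right-hand side: Σt·v = 770, Σv = 110.
det = 259·6 − 37² = 185.
p = (770·6 − 37·110)/185 = 110/37; q = (259·110 − 37·770)/185 = 0.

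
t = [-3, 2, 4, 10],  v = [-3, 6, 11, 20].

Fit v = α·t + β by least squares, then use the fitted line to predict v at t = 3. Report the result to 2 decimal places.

With design matrix X, XᵀX = [[129, 13]; [13, 4]] and Xᵀv = [265, 34]ᵀ.
det = 129·4 − 13² = 347.
α = (265·4 − 13·34)/347 = 618/347; β = (129·34 − 13·265)/347 = 941/347.
At t = 3: v̂ = (618/347)·(3) + (941/347)·(1) = 2795/347.

v̂ = 8.05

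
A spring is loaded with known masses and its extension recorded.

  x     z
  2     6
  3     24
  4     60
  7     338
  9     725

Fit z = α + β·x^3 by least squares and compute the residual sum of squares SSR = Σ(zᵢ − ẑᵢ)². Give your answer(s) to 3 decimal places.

From the data, Σ1 = 5, Σx^3 = 1171, Σx^3·x^3 = 653979.
Right-hand side: Σz = 1153, Σx^3·z = 648995.
Normal equations: [[5, 1171]; [1171, 653979]]·[α, β]ᵀ = [1153, 648995]ᵀ.
det = 5·653979 − 1171² = 1898654.
α = (1153·653979 − 1171·648995)/1898654 = -2967679/949327; β = (5·648995 − 1171·1153)/1898654 = 947406/949327.
Residuals: 1084393/949327, 171565/949327, -706685/949327, -1120053/949327, 570780/949327; SSR = 3460404/949327.

SSR = 3.645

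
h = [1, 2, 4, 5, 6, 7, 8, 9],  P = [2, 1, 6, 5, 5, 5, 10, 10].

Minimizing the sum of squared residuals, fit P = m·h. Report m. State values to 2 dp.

m = 1.04

From the data, Σh·h = 276.
Moment sums: Σh·P = 288.
Hence m = 288 / 276 ≈ 1.04348.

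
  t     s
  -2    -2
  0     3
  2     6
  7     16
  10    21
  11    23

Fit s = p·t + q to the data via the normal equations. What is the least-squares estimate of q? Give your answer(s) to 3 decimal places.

XᵀX·[p, q]ᵀ = Xᵀs reads: 278·p + 28·q = 591;  28·p + 6·q = 67.
Δ = 278·6 − 28² = 884.
p = (591·6 − 28·67)/884 = 835/442; q = (278·67 − 28·591)/884 = 1039/442.

q = 2.351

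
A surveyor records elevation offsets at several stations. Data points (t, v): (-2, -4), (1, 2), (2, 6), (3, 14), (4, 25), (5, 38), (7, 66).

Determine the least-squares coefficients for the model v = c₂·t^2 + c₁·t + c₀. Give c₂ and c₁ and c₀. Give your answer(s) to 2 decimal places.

c₂ = 1.02, c₁ = 2.77, c₀ = -2.57

Compute the Gram sums: Σt^2·t^2 = 3396, Σt^2·t = 560, Σt^2 = 108, Σt·t = 108, Σt = 20, Σ1 = 7.
Moment sums: Σt^2·v = 4720, Σt·v = 816, Σv = 147.
Solving the 3×3 system (Gaussian elimination) gives c₂ = 1571/1547, c₁ = 4279/1547, c₀ = -3977/1547.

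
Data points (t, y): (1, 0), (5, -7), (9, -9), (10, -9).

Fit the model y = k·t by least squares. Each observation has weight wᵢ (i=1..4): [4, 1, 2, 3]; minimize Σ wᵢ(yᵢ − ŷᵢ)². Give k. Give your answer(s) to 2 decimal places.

Forming AᵀWA = [[491]] and AᵀWy = [-467]ᵀ gives AᵀWA·[k]ᵀ = AᵀWy.
k = (-467)/491 = -0.95112.

k = -0.95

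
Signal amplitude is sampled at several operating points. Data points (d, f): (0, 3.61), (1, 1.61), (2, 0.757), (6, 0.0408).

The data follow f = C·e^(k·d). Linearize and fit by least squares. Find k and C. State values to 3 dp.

k = -0.743, C = 3.461

Linearized form: ln f = k·d + ln C. From the 4 transformed points,
Σd = 9.0000, Σ(d)² = 41.0000, Σln f = -1.7175, Σd·ln f = -19.2750.
Equations: 41.0000·k + 9.0000·ln C = -19.2750;  9.0000·k + 4·ln C = -1.7175.
Solving (det = 83.0000): k = -0.74268, ln C = 1.24164, so C = exp(1.24164) = 3.46130.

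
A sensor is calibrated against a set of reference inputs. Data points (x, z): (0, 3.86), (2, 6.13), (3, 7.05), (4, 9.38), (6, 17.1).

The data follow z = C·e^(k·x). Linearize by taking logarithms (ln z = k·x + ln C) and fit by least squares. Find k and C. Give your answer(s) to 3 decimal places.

Taking logs, ln z = k·x + ln C, so regress ln z on x.
Sums: Σx = 15.0000, Σ(x)² = 65.0000, Σln z = 10.1945, Σx·ln z = 35.4743.
Normal system: [[65.0000, 15.0000]; [15.0000, 5]]·[k, ln C]ᵀ = [35.4743, 10.1945]ᵀ.
Solving (det = 100.0000): k = 0.24453, ln C = 1.30532, so C = exp(1.30532) = 3.68886.

k = 0.245, C = 3.689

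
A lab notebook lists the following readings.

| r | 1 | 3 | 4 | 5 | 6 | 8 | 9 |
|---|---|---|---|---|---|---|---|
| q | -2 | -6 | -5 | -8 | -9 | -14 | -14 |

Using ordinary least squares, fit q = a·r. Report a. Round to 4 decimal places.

With design matrix X, XᵀX = [[232]] and Xᵀq = [-372]ᵀ.
a = (-372)/232 = -1.60345.

a = -1.6034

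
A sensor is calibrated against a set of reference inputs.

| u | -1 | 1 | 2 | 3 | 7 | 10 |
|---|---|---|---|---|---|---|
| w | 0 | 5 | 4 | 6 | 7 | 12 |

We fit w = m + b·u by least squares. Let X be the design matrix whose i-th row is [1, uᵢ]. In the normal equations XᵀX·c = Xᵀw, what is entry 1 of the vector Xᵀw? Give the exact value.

34

Entry 1 ↔ basis 1, so (Xᵀw)_{1} = Σᵢ wᵢ = (1)·(0) + (1)·(5) + (1)·(4) + (1)·(6) + (1)·(7) + (1)·(12) = 34.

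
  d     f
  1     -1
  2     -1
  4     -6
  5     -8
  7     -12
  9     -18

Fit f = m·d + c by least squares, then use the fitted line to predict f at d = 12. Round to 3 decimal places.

f̂ = -23.574

Sums needed: Σd·d = 176, Σd = 28, Σ1 = 6.
Right-hand side: Σd·f = -313, Σf = -46.
So AᵀA·[m, c]ᵀ = Aᵀf: [[176, 28]; [28, 6]]·[m, c]ᵀ = [-313, -46]ᵀ.
Eliminating c: 6·(row 1) − 28·(row 2) gives 272·m = 6·(-313) − 28·(-46) = -590, so m = -295/136.
Then c = ((-46) − 28·(-295/136))/6 = 167/68.
At d = 12: f̂ = (-295/136)·(12) + (167/68)·(1) = -1603/68.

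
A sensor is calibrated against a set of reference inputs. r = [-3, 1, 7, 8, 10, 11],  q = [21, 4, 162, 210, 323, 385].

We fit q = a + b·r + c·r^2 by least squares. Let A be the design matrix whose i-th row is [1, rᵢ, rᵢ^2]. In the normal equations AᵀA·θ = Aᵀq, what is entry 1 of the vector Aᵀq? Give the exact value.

Entry 1 ↔ basis 1, so (Aᵀq)_{1} = Σᵢ qᵢ = (1)·(21) + (1)·(4) + (1)·(162) + (1)·(210) + (1)·(323) + (1)·(385) = 1105.

1105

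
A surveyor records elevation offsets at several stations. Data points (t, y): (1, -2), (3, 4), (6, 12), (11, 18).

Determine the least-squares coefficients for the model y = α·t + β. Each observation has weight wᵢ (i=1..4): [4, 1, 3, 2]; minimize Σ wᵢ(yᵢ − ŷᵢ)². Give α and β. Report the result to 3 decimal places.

α = 2.086, β = -3.004

With design matrix A, AᵀWA = [[363, 47]; [47, 10]] and AᵀWy = [616, 68]ᵀ.
Determinant 363·10 − 47² = 1421.
α = (616·10 − 47·68)/1421 = 2964/1421; β = (363·68 − 47·616)/1421 = -4268/1421.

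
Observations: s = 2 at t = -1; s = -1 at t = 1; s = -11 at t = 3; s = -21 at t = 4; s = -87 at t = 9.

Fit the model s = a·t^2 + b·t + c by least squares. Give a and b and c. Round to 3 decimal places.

With design matrix M, MᵀM = [[6900, 820, 108]; [820, 108, 16]; [108, 16, 5]] and Mᵀs = [-7481, -903, -118]ᵀ.
Solving the 3×3 system (Gaussian elimination) gives a = -4828/5369, b = -37357/21476, c = 82/59.

a = -0.899, b = -1.739, c = 1.390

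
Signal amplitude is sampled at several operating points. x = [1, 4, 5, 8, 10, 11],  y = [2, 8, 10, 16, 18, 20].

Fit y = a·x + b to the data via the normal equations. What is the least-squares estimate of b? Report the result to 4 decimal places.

b = 0.7483

Sums needed: Σx·x = 327, Σx = 39, Σ1 = 6.
Moment sums: Σx·y = 612, Σy = 74.
Eliminating b: 6·(row 1) − 39·(row 2) gives 441·a = 6·612 − 39·74 = 786, so a = 262/147.
Then b = (74 − 39·(262/147))/6 = 110/147.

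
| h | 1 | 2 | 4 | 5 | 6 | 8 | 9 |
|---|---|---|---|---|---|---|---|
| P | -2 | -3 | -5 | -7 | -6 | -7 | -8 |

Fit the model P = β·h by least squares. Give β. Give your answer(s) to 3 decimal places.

Normal-equation sums: Σh·h = 227.
And Σh·P = -227.
Hence β = -227 / 227 ≈ -1.

β = -1.000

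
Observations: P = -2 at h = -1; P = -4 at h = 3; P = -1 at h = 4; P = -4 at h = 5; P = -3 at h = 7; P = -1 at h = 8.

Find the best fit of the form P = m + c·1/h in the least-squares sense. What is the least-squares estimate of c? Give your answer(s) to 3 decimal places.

c = -0.648

The normal system MᵀM·[m, c]ᵀ = MᵀP is [[6, 43/840]; [43/840, 881749/705600]]·[m, c]ᵀ = [-15, -787/840]ᵀ.
Eliminating c: (881749/705600)·(row 1) − (43/840)·(row 2) gives (1057729/141120)·m = (881749/705600)·(-15) − (43/840)·(-787/840) = -6596197/352800, so m = -13192394/5288645.
Then c = ((-787/840) − (43/840)·(-13192394/5288645))/(881749/705600) = -684936/1057729.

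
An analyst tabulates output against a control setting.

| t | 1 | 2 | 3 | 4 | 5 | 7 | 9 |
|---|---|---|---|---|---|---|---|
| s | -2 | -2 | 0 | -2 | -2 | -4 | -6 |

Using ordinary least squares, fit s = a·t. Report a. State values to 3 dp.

Sums needed: Σt·t = 185.
And Σt·s = -106.
Normal equations: [[185]]·[a]ᵀ = [-106]ᵀ.
Hence a = -106 / 185 ≈ -0.572973.

a = -0.573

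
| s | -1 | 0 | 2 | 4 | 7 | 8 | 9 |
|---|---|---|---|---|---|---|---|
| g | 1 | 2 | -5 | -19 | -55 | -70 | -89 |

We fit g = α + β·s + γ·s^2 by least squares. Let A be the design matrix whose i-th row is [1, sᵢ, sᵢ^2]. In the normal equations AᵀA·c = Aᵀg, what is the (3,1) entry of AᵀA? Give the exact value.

Row 3 ↔ basis s^2, column 1 ↔ basis 1, so (AᵀA)_{3,1} = Σᵢ s^2 = (1)·(1) + (0)·(1) + (4)·(1) + (16)·(1) + (49)·(1) + (64)·(1) + (81)·(1) = 215.

215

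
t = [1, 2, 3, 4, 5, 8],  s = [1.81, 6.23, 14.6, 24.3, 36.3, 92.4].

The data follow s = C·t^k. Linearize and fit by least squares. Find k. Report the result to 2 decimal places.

With ln sᵢ as the transformed response and ln tᵢ as the regressor:
Over the data: Σln t = 6.8669, Σ(ln t)² = 10.5236, Σln s = 16.4121, Σln t·ln s = 23.8290.
Normal system: [[10.5236, 6.8669]; [6.8669, 6]]·[k, ln C]ᵀ = [23.8290, 16.4121]ᵀ.
Slope k = (n·Σln t·ln s − Σln t·Σln s)/(n·Σ(ln t)² − (Σln t)²) = (6·23.8290 − 6.8669·16.4121)/15.9867 = 1.89363; ln C = (Σln s − k·Σln t)/n = 0.56812.

k = 1.89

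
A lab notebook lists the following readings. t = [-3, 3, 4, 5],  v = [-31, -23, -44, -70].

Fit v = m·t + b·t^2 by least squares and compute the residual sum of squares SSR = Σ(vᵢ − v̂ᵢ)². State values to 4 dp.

SSR = 0.5456

With design matrix X, XᵀX = [[59, 189]; [189, 1043]] and Xᵀv = [-502, -2940]ᵀ.
Determinant 59·1043 − 189² = 25816.
m = ((-502)·1043 − 189·(-2940))/25816 = 2291/1844; b = (59·(-2940) − 189·(-502))/25816 = -5613/1844.
Residuals: 113/922, 308/461, -123/461, -105/922; SSR = 503/922.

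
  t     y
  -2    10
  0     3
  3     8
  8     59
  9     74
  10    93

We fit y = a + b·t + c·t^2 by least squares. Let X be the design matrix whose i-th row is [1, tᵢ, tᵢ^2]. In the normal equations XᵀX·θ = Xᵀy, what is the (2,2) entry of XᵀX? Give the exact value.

258

Row 2 ↔ basis t, column 2 ↔ basis t, so (XᵀX)_{2,2} = Σᵢ (t)·(t) = (-2)·(-2) + (0)·(0) + (3)·(3) + (8)·(8) + (9)·(9) + (10)·(10) = 258.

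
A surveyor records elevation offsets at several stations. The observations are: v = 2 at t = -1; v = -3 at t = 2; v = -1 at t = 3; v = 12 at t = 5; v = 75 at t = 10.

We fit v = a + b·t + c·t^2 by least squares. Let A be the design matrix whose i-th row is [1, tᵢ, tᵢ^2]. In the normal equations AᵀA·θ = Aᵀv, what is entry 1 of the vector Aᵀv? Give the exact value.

85

Entry 1 ↔ basis 1, so (Aᵀv)_{1} = Σᵢ vᵢ = (1)·(2) + (1)·(-3) + (1)·(-1) + (1)·(12) + (1)·(75) = 85.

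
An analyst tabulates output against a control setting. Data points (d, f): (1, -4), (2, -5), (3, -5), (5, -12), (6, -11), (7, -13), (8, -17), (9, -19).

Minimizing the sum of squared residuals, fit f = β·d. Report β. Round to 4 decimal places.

Compute the Gram sums: Σd·d = 269.
Moment sums: Σd·f = -553.
Normal equations: [[269]]·[β]ᵀ = [-553]ᵀ.
Hence β = -553 / 269 ≈ -2.05576.

β = -2.0558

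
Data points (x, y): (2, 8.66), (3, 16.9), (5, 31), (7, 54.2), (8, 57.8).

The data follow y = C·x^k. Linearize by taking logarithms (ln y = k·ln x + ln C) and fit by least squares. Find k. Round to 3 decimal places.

k = 1.379

Taking logs, ln y = k·ln x + ln C, so regress ln y on ln x.
Σln x = 7.4265, Σ(ln x)² = 12.3883, Σln y = 16.4697, Σln x·ln y = 26.3349.
Equations: 12.3883·k + 7.4265·ln C = 26.3349;  7.4265·k + 5·ln C = 16.4697.
Solving (det = 6.7880): k = 1.37912, ln C = 1.24552.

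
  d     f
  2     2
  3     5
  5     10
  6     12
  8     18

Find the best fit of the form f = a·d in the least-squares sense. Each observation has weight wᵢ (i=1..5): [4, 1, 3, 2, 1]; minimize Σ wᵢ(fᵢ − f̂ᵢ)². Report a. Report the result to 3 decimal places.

Setting ∂/∂a … = 0 gives: 236·a = 469.
Hence a = 469 / 236 ≈ 1.98729.

a = 1.987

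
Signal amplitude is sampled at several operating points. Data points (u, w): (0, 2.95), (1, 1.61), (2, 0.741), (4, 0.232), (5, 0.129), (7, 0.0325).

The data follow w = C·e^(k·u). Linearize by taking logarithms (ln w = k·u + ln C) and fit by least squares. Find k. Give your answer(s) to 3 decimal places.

k = -0.638

Taking logs, ln w = k·u + ln C, so regress ln w on u.
Σu = 19.0000, Σ(u)² = 95.0000, Σln w = -5.6772, Σu·ln w = -40.1927.
Normal system: [[95.0000, 19.0000]; [19.0000, 6]]·[k, ln C]ᵀ = [-40.1927, -5.6772]ᵀ.
Slope k = (n·Σu·ln w − Σu·Σln w)/(n·Σ(u)² − (Σu)²) = (6·-40.1927 − 19.0000·-5.6772)/209.0000 = -0.63775; ln C = (Σln w − k·Σu)/n = 1.07334.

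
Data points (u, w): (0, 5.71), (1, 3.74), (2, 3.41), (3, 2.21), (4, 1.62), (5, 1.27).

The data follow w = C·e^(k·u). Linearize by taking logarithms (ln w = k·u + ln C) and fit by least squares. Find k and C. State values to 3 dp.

k = -0.299, C = 5.552

Let Y = ln w. Fitting Y = k·u + ln C by least squares:
AᵀA = [[55.0000, 15.0000]; [15.0000, 6]], rhs = [9.2763, 5.8025]ᵀ  (here Σu = 15.0000, Σ(u)² = 55.0000, Σln w = 5.8025, Σu·ln w = 9.2763).
Δ = 55.0000·6 − (15.0000)² = 105.0000; k = (9.2763·6 − 15.0000·5.8025)/105.0000 = -0.29885, ln C = (55.0000·5.8025 − 15.0000·9.2763)/105.0000 = 1.71420, so C = exp(1.71420) = 5.55222.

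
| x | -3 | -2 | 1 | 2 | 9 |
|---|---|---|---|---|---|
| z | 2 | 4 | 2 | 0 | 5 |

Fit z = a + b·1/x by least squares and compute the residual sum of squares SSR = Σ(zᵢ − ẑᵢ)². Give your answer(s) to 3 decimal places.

SSR = 12.171

From the data, Σ1 = 5, Σ1/x = 7/9, Σ1/x·1/x = 263/162.
For Mᵀz: Σz = 13, Σ1/x·z = -1/9.
MᵀM·[a, b]ᵀ = Mᵀz becomes [[5, 7/9]; [7/9, 263/162]]·[a, b]ᵀ = [13, -1/9]ᵀ.
Eliminating b: (263/162)·(row 1) − (7/9)·(row 2) gives (1217/162)·a = (263/162)·13 − (7/9)·(-1/9) = 3433/162, so a = 3433/1217.
Then b = ((-1/9) − (7/9)·(3433/1217))/(263/162) = -1728/1217.
Residuals: -1575/1217, 571/1217, 729/1217, -2569/1217, 2844/1217; SSR = 14812/1217.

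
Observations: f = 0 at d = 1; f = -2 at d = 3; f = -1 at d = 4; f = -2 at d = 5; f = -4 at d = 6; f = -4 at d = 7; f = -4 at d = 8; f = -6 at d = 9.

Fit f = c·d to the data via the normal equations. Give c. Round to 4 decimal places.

c = -0.5623

Compute the Gram sums: Σd·d = 281.
And Σd·f = -158.
So MᵀM·[c]ᵀ = Mᵀf: [[281]]·[c]ᵀ = [-158]ᵀ.
Hence c = -158 / 281 ≈ -0.562278.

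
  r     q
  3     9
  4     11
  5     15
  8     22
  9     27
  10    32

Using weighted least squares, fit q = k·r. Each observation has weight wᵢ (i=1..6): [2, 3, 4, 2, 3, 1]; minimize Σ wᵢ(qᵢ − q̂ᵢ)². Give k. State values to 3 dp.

From the data, Σwᵢ·r·r = 637.
Right-hand side: Σwᵢ·r·q = 1887.
So AᵀWA·[k]ᵀ = AᵀWq: [[637]]·[k]ᵀ = [1887]ᵀ.
k = 1887/637 = 2.96232.

k = 2.962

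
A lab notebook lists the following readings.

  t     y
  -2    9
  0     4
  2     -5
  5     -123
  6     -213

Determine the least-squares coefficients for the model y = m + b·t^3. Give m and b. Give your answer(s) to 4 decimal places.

m = 2.5523, b = -0.9993

Normal-equation sums: Σ1 = 5, Σt^3 = 341, Σt^3·t^3 = 62409.
For Aᵀy: Σy = -328, Σt^3·y = -61495.
det = 5·62409 − 341² = 195764.
m = ((-328)·62409 − 341·(-61495))/195764 = 499643/195764; b = (5·(-61495) − 341·(-328))/195764 = -195627/195764.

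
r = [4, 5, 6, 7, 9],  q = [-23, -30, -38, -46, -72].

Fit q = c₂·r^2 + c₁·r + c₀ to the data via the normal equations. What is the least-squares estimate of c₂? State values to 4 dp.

c₂ = -0.9021

Entries of XᵀX: Σr^2·r^2 = 11139, Σr^2·r = 1477, Σr^2 = 207, Σr·r = 207, Σr = 31, Σ1 = 5.
Right-hand side: Σr^2·q = -10572, Σr·q = -1440, Σq = -209.
So XᵀX·[c₂, c₁, c₀]ᵀ = Xᵀq: [[11139, 1477, 207]; [1477, 207, 31]; [207, 31, 5]]·[c₂, c₁, c₀]ᵀ = [-10572, -1440, -209]ᵀ.
Row-reducing yields c₂ = -175/194, c₁ = 399/194, c₀ = -1669/97.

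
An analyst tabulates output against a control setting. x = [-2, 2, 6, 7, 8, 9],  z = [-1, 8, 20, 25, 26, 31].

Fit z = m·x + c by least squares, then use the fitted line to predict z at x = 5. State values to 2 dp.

ẑ = 18.17

The normal equations are: 238·m + 30·c = 800;  30·m + 6·c = 109.
(Σx·x = 238, Σx = 30, Σ1 = 6, Σx·z = 800, Σz = 109.)
Determinant 238·6 − 30² = 528.
m = (800·6 − 30·109)/528 = 255/88; c = (238·109 − 30·800)/528 = 971/264.
At x = 5: ẑ = (255/88)·(5) + (971/264)·(1) = 109/6.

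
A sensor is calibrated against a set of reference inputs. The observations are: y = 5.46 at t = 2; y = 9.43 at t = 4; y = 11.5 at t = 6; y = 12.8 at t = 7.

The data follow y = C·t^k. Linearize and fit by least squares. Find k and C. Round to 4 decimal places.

k = 0.6739, C = 3.5019

Linearized form: ln y = k·ln t + ln C. From the 4 transformed points,
Σln t = 5.8171, Σ(ln t)² = 9.3992, Σln y = 8.9331, Σln t·ln y = 13.6244.
Equations: 9.3992·k + 5.8171·ln C = 13.6244;  5.8171·k + 4·ln C = 8.9331.
Δ = 9.3992·4 − (5.8171)² = 3.7582; k = (13.6244·4 − 5.8171·8.9331)/3.7582 = 0.67385, ln C = (9.3992·8.9331 − 5.8171·13.6244)/3.7582 = 1.25332, so C = exp(1.25332) = 3.50194.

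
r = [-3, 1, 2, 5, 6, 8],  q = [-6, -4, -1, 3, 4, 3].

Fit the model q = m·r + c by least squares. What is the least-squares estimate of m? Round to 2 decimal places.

The normal equations are: 139·m + 19·c = 75;  19·m + 6·c = -1.
Determinant 139·6 − 19² = 473.
m = (75·6 − 19·(-1))/473 = 469/473; c = (139·(-1) − 19·75)/473 = -1564/473.

m = 0.99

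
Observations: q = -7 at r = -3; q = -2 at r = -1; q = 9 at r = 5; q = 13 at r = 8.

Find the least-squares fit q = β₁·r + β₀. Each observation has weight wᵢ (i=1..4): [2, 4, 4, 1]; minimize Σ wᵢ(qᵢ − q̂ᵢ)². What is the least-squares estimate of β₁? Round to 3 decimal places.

β₁ = 1.851

The normal system XᵀWX·[β₁, β₀]ᵀ = XᵀWq is [[186, 18]; [18, 11]]·[β₁, β₀]ᵀ = [334, 27]ᵀ.
det = 186·11 − 18² = 1722.
β₁ = (334·11 − 18·27)/1722 = 1594/861; β₀ = (186·27 − 18·334)/1722 = -165/287.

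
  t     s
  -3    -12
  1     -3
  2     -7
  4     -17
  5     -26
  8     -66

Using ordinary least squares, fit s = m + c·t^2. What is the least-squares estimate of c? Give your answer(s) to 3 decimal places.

Entries of AᵀA: Σ1 = 6, Σt^2 = 119, Σt^2·t^2 = 5075.
Right-hand side: Σs = -131, Σt^2·s = -5285.
Normal equations: [[6, 119]; [119, 5075]]·[m, c]ᵀ = [-131, -5285]ᵀ.
Determinant 6·5075 − 119² = 16289.
m = ((-131)·5075 − 119·(-5285))/16289 = -5130/2327; c = (6·(-5285) − 119·(-131))/16289 = -2303/2327.

c = -0.990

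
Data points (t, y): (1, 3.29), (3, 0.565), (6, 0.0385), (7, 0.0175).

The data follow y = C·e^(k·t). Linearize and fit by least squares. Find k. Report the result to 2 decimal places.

Linearized form: ln y = k·t + ln C. From the 4 transformed points,
AᵀA = [[95.0000, 17.0000]; [17.0000, 4]], rhs = [-48.3834, -6.6827]ᵀ  (here Σt = 17.0000, Σ(t)² = 95.0000, Σln y = -6.6827, Σt·ln y = -48.3834).
Δ = 95.0000·4 − (17.0000)² = 91.0000; k = (-48.3834·4 − 17.0000·-6.6827)/91.0000 = -0.87833, ln C = (95.0000·-6.6827 − 17.0000·-48.3834)/91.0000 = 2.06221.

k = -0.88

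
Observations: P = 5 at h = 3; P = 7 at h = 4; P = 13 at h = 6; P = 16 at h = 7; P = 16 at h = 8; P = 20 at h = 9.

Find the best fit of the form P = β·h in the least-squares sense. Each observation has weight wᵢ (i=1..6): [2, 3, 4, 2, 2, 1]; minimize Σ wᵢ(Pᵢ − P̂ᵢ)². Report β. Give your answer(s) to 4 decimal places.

β = 2.1006

XᵀWX·[β]ᵀ = XᵀWP reads: 517·β = 1086.
β = 1086/517 = 2.10058.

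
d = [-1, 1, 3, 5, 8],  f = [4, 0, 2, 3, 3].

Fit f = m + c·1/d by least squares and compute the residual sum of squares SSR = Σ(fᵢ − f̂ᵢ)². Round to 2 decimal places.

SSR = 1.74

With design matrix X, XᵀX = [[5, 79/120]; [79/120, 31201/14400]] and Xᵀf = [12, -283/120]ᵀ.
Determinant 5·(31201/14400) − (79/120)² = 37441/3600.
m = (12·(31201/14400) − (79/120)·(-283/120))/(37441/3600) = 396769/149764; c = (5·(-283/120) − (79/120)·12)/(37441/3600) = -70890/37441.
Residuals: -81273/149764, -113209/149764, -2721/149764, 109235/149764, 21992/37441; SSR = 261075/149764.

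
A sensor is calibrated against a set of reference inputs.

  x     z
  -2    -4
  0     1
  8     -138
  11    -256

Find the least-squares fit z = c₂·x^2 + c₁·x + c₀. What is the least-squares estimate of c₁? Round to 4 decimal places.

With design matrix A, AᵀA = [[18753, 1835, 189]; [1835, 189, 17]; [189, 17, 4]] and Aᵀz = [-39824, -3912, -397]ᵀ.
Row-reducing yields c₂ = -328081/164596, c₁ = -237151/164596, c₀ = 86783/82298.

c₁ = -1.4408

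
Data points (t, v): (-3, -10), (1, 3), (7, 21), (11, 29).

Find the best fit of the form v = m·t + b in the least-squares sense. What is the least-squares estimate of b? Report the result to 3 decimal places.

b = -0.526

Entries of XᵀX: Σt·t = 180, Σt = 16, Σ1 = 4.
For Xᵀv: Σt·v = 499, Σv = 43.
XᵀX·[m, b]ᵀ = Xᵀv becomes [[180, 16]; [16, 4]]·[m, b]ᵀ = [499, 43]ᵀ.
Eliminating b: 4·(row 1) − 16·(row 2) gives 464·m = 4·499 − 16·43 = 1308, so m = 327/116.
Then b = (43 − 16·(327/116))/4 = -61/116.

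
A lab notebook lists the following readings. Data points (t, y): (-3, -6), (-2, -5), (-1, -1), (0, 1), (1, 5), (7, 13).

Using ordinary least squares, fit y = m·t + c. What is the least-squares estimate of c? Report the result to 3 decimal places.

Entries of MᵀM: Σt·t = 64, Σt = 2, Σ1 = 6.
And Σt·y = 125, Σy = 7.
So MᵀM·[m, c]ᵀ = Mᵀy: [[64, 2]; [2, 6]]·[m, c]ᵀ = [125, 7]ᵀ.
Δ = 64·6 − 2² = 380.
m = (125·6 − 2·7)/380 = 184/95; c = (64·7 − 2·125)/380 = 99/190.

c = 0.521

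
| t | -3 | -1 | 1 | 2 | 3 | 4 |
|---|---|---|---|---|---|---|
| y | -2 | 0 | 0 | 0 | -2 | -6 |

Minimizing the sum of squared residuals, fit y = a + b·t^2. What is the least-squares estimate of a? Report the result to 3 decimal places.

Compute the Gram sums: Σ1 = 6, Σt^2 = 40, Σt^2·t^2 = 436.
Right-hand side: Σy = -10, Σt^2·y = -132.
So MᵀM·[a, b]ᵀ = Mᵀy: [[6, 40]; [40, 436]]·[a, b]ᵀ = [-10, -132]ᵀ.
Eliminating b: 436·(row 1) − 40·(row 2) gives 1016·a = 436·(-10) − 40·(-132) = 920, so a = 115/127.
Then b = ((-132) − 40·(115/127))/436 = -49/127.

a = 0.906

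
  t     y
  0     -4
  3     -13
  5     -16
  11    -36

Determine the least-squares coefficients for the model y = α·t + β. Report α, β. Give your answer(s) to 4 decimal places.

Sums needed: Σt·t = 155, Σt = 19, Σ1 = 4.
And Σt·y = -515, Σy = -69.
Normal equations: [[155, 19]; [19, 4]]·[α, β]ᵀ = [-515, -69]ᵀ.
det = 155·4 − 19² = 259.
α = ((-515)·4 − 19·(-69))/259 = -107/37; β = (155·(-69) − 19·(-515))/259 = -130/37.

α = -2.8919, β = -3.5135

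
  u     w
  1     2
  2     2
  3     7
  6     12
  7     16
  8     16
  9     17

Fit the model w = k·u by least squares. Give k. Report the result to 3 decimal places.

k = 2.016

Normal-equation sums: Σu·u = 244.
And Σu·w = 492.
So AᵀA·[k]ᵀ = Aᵀw: [[244]]·[k]ᵀ = [492]ᵀ.
k = 492/244 = 2.01639.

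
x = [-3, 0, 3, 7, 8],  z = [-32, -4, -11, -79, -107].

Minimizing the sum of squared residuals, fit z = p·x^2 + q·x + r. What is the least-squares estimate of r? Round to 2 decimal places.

From the data, Σx^2·x^2 = 6659, Σx^2·x = 855, Σx^2 = 131, Σx·x = 131, Σx = 15, Σ1 = 5.
Moment sums: Σx^2·z = -11106, Σx·z = -1346, Σz = -233.
AᵀA·[p, q, r]ᵀ = Aᵀz becomes [[6659, 855, 131]; [855, 131, 15]; [131, 15, 5]]·[p, q, r]ᵀ = [-11106, -1346, -233]ᵀ.
Row-reducing yields p = -41002/20019, q = 46439/13346, r = -135217/40038.

r = -3.38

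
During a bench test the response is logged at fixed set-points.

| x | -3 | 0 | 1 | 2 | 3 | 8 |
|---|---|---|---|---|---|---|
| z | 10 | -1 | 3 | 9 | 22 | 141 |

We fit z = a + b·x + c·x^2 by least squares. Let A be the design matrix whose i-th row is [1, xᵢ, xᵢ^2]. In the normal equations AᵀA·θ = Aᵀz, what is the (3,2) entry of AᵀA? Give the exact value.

521

Row 3 ↔ basis x^2, column 2 ↔ basis x, so (AᵀA)_{3,2} = Σᵢ (x^2)·(x) = (9)·(-3) + (0)·(0) + (1)·(1) + (4)·(2) + (9)·(3) + (64)·(8) = 521.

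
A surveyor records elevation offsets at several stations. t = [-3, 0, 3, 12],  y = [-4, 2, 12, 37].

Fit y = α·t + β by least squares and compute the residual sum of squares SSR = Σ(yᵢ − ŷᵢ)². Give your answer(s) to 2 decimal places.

Setting ∂/∂α … = 0 gives: 162·α + 12·β = 492;  12·α + 4·β = 47.
det = 162·4 − 12² = 504.
α = (492·4 − 12·47)/504 = 39/14; β = (162·47 − 12·492)/504 = 95/28.
Residuals: 27/28, -39/28, 1/4, 5/28; SSR = 83/28.

SSR = 2.96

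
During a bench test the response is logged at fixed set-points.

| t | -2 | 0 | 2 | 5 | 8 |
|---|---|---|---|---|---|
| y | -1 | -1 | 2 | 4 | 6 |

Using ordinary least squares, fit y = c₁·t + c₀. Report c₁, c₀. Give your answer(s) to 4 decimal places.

c₁ = 0.7595, c₀ = 0.0253

Entries of MᵀM: Σt·t = 97, Σt = 13, Σ1 = 5.
Right-hand side: Σt·y = 74, Σy = 10.
Determinant 97·5 − 13² = 316.
c₁ = (74·5 − 13·10)/316 = 60/79; c₀ = (97·10 − 13·74)/316 = 2/79.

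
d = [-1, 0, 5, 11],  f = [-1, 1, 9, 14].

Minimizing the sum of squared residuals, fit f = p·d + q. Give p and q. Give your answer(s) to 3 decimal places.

p = 1.253, q = 1.050

Normal-equation sums: Σd·d = 147, Σd = 15, Σ1 = 4.
Moment sums: Σd·f = 200, Σf = 23.
AᵀA·[p, q]ᵀ = Aᵀf becomes [[147, 15]; [15, 4]]·[p, q]ᵀ = [200, 23]ᵀ.
Determinant 147·4 − 15² = 363.
p = (200·4 − 15·23)/363 = 455/363; q = (147·23 − 15·200)/363 = 127/121.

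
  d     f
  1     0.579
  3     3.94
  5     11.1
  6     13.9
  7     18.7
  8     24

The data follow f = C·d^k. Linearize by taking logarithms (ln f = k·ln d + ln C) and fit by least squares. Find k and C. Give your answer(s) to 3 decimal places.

k = 1.795, C = 0.574

With ln fᵢ as the transformed response and ln dᵢ as the regressor:
Σln d = 8.5252, Σ(ln d)² = 15.1183, Σln f = 11.9701, Σln d·ln f = 22.4032.
Equations: 15.1183·k + 8.5252·ln C = 22.4032;  8.5252·k + 6·ln C = 11.9701.
Δ = 15.1183·6 − (8.5252)² = 18.0313; k = (22.4032·6 − 8.5252·11.9701)/18.0313 = 1.79530, ln C = (15.1183·11.9701 − 8.5252·22.4032)/18.0313 = -0.55584, so C = exp(-0.55584) = 0.57359.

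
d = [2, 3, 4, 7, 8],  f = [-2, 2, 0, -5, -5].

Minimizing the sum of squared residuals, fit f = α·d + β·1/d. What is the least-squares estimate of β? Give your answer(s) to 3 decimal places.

Entries of MᵀM: Σd·d = 142, Σd·1/d = 5, Σ1/d·1/d = 12973/28224.
Right-hand side: Σd·f = -73, Σ1/d·f = -281/168.
MᵀM·[α, β]ᵀ = Mᵀf becomes [[142, 5]; [5, 12973/28224]]·[α, β]ᵀ = [-73, -281/168]ᵀ.
Determinant 142·(12973/28224) − 5² = 568283/14112.
α = ((-73)·(12973/28224) − 5·(-281/168))/(568283/14112) = -710989/1136566; β = (142·(-281/168) − 5·(-73))/(568283/14112) = 1799112/568283.

β = 3.166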